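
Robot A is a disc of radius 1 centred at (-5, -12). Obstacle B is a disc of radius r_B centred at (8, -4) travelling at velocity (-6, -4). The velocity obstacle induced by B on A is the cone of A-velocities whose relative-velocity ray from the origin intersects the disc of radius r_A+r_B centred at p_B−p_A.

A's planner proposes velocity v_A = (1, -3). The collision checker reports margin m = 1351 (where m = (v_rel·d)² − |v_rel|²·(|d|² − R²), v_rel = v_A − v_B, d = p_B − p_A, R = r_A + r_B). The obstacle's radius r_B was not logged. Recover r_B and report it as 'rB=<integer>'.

m = 1351
d = (13, 8);  v_rel = (7, 1),  |v_rel|² = 50
v_rel×d = (7)·(8) − (1)·(13) = 43
since m = R²·50 − 43²:  R² = (1849 + 1351) / 50 = 64
R = √64 = 8  ⇒  r_B = 8 − 1 = 7

rB=7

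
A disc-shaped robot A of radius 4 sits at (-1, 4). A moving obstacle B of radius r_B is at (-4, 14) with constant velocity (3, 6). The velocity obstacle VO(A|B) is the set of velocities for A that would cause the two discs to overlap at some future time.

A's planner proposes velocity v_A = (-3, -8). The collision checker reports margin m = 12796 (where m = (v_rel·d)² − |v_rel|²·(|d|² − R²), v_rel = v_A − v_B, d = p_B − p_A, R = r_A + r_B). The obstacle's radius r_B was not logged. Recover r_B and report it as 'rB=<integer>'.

m = 12796
d = (-3, 10);  v_rel = (-6, -14),  |v_rel|² = 232
v_rel×d = (-6)·(10) − (-14)·(-3) = -102
since m = R²·232 − (-102)²:  R² = (10404 + 12796) / 232 = 100
R = √100 = 10  ⇒  r_B = 10 − 4 = 6

rB=6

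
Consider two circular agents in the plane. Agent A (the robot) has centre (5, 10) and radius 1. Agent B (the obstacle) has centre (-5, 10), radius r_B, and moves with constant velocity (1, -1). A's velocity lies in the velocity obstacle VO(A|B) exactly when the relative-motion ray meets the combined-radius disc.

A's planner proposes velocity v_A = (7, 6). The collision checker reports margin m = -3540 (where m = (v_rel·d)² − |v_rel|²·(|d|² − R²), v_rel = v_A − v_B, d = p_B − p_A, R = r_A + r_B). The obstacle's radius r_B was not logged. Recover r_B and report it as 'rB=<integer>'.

m = -3540
d = (-10, 0);  v_rel = (6, 7),  |v_rel|² = 85
v_rel×d = (6)·(0) − (7)·(-10) = 70
since m = R²·85 − 70²:  R² = (4900 + -3540) / 85 = 16
R = √16 = 4  ⇒  r_B = 4 − 1 = 3

rB=3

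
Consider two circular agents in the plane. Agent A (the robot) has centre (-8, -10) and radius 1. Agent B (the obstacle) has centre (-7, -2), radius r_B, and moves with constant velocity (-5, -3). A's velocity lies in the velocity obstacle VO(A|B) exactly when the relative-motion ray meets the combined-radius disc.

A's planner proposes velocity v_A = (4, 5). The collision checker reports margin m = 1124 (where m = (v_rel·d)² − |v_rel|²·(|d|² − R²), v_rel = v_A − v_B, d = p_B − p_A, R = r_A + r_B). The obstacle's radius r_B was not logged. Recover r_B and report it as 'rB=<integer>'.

m = 1124
d = (1, 8);  v_rel = (9, 8),  |v_rel|² = 145
v_rel×d = (9)·(8) − (8)·(1) = 64
since m = R²·145 − 64²:  R² = (4096 + 1124) / 145 = 36
R = √36 = 6  ⇒  r_B = 6 − 1 = 5

rB=5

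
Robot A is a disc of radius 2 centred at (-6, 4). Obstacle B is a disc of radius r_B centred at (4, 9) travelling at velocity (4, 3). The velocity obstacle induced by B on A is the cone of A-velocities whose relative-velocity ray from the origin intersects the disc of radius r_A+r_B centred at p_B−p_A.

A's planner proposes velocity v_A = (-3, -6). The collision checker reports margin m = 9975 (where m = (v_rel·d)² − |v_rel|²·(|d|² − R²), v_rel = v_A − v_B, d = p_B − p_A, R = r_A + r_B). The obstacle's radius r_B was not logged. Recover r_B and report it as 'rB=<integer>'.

m = 9975
d = (10, 5);  v_rel = (-7, -9),  |v_rel|² = 130
v_rel×d = (-7)·(5) − (-9)·(10) = 55
since m = R²·130 − 55²:  R² = (3025 + 9975) / 130 = 100
R = √100 = 10  ⇒  r_B = 10 − 2 = 8

rB=8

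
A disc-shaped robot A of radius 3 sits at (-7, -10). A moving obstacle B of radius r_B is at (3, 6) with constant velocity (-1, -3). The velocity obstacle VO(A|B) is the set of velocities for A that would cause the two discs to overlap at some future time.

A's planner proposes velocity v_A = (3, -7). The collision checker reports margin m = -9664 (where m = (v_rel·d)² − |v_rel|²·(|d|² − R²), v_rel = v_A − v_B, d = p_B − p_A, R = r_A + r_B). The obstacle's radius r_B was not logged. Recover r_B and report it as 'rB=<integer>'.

m = -9664
d = (10, 16);  v_rel = (4, -4),  |v_rel|² = 32
v_rel×d = (4)·(16) − (-4)·(10) = 104
since m = R²·32 − 104²:  R² = (10816 + -9664) / 32 = 36
R = √36 = 6  ⇒  r_B = 6 − 3 = 3

rB=3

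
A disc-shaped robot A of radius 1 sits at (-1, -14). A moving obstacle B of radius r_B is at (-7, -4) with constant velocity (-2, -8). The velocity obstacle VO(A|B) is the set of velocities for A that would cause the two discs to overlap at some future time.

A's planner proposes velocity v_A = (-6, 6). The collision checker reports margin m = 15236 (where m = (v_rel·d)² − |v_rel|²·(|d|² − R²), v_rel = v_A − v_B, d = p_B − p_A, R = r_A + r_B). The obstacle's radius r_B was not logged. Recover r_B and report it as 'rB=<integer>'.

m = 15236
d = (-6, 10);  v_rel = (-4, 14),  |v_rel|² = 212
v_rel×d = (-4)·(10) − (14)·(-6) = 44
since m = R²·212 − 44²:  R² = (1936 + 15236) / 212 = 81
R = √81 = 9  ⇒  r_B = 9 − 1 = 8

rB=8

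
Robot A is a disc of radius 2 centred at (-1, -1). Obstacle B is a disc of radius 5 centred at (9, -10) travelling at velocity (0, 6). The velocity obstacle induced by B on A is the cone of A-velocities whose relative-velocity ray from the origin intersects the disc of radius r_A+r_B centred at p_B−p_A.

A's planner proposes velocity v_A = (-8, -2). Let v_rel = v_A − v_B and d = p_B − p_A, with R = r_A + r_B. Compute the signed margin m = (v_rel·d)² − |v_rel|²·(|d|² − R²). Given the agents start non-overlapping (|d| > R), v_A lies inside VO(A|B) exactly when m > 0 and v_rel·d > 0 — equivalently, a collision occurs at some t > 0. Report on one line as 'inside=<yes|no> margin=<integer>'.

d = (10, -9),  |d|² = 181;  R = 2+5 = 7,  c = 181−7² = 132
v_rel = (-8, -8),  |v_rel|² = 128;  v_rel·d = (-8)·(10) + (-8)·(-9) = -8
128·t² + 16·t + 132 = 0  ⇒  m = (-8)² − 128·132 = -16832
m = -16832 < 0,  v_rel·d = -8 < 0  ⇒  outside

inside=no margin=-16832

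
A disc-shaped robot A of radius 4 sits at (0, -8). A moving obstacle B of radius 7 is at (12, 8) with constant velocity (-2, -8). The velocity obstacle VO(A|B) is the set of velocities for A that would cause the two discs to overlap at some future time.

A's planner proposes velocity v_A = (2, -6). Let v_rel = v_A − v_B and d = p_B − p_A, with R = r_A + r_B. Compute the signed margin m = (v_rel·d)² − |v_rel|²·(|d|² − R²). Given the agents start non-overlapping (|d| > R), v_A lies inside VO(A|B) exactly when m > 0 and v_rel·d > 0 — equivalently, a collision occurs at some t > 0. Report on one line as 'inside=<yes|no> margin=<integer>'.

d = (12, 16),  |d|² = 400;  R = 4+7 = 11,  c = 400−11² = 279
v_rel = (4, 2),  |v_rel|² = 20;  v_rel·d = (4)·(12) + (2)·(16) = 80
20·t² − 160·t + 279 = 0  ⇒  m = 80² − 20·279 = 820
m = 820 > 0,  v_rel·d = 80 > 0  ⇒  inside

inside=yes margin=820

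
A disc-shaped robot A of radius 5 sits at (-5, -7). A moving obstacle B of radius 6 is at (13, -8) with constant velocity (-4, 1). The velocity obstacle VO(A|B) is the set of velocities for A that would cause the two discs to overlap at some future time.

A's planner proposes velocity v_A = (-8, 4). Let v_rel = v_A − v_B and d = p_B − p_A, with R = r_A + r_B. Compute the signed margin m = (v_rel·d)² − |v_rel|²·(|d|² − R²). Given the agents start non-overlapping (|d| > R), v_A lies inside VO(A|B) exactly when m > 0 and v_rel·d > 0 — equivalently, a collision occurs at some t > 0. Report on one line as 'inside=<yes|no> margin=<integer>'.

d = (18, -1),  |d|² = 325;  R = 5+6 = 11,  c = 325−11² = 204
v_rel = (-4, 3),  |v_rel|² = 25;  v_rel·d = (-4)·(18) + (3)·(-1) = -75
25·t² + 150·t + 204 = 0  ⇒  m = (-75)² − 25·204 = 525
m = 525 > 0,  v_rel·d = -75 < 0  ⇒  outside

inside=no margin=525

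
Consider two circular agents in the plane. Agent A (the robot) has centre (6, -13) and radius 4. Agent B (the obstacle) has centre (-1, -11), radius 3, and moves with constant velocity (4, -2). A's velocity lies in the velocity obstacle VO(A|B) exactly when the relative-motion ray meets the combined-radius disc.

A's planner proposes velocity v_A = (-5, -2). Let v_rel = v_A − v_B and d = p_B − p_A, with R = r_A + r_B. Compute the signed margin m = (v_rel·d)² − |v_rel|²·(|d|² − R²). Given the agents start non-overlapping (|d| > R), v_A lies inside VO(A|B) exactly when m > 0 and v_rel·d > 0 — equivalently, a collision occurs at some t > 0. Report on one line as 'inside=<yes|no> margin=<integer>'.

d = (-7, 2),  |d|² = 53;  R = 4+3 = 7,  c = 53−7² = 4
v_rel = (-9, 0),  |v_rel|² = 81;  v_rel·d = (-9)·(-7) + (0)·(2) = 63
81·t² − 126·t + 4 = 0  ⇒  m = 63² − 81·4 = 3645
m = 3645 > 0,  v_rel·d = 63 > 0  ⇒  inside

inside=yes margin=3645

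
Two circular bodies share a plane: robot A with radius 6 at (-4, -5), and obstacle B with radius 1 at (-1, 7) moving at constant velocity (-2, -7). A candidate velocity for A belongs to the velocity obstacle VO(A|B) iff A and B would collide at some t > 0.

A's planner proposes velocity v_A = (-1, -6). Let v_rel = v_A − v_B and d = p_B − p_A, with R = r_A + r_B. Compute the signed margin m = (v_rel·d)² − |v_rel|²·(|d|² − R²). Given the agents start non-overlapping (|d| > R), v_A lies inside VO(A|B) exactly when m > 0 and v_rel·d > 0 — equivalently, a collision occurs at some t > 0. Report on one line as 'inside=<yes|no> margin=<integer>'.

d = (3, 12),  |d|² = 153;  R = 6+1 = 7,  c = 153−7² = 104
v_rel = (1, 1),  |v_rel|² = 2;  v_rel·d = (1)·(3) + (1)·(12) = 15
2·t² − 30·t + 104 = 0  ⇒  m = 15² − 2·104 = 17
m = 17 > 0,  v_rel·d = 15 > 0  ⇒  inside

inside=yes margin=17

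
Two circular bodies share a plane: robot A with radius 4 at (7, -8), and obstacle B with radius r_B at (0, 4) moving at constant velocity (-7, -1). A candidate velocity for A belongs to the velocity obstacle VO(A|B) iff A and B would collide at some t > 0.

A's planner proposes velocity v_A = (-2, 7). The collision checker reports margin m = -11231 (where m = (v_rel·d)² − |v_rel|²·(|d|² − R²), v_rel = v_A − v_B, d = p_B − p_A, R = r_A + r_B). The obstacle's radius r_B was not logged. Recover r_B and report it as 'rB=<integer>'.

m = -11231
d = (-7, 12);  v_rel = (5, 8),  |v_rel|² = 89
v_rel×d = (5)·(12) − (8)·(-7) = 116
since m = R²·89 − 116²:  R² = (13456 + -11231) / 89 = 25
R = √25 = 5  ⇒  r_B = 5 − 4 = 1

rB=1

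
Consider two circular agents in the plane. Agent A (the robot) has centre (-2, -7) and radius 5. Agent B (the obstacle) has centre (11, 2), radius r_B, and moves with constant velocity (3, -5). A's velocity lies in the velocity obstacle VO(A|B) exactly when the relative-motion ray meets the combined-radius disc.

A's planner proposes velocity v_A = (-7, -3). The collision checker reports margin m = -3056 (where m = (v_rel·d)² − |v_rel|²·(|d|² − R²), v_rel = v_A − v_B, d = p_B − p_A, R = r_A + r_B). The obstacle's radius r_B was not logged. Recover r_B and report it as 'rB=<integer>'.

m = -3056
d = (13, 9);  v_rel = (-10, 2),  |v_rel|² = 104
v_rel×d = (-10)·(9) − (2)·(13) = -116
since m = R²·104 − (-116)²:  R² = (13456 + -3056) / 104 = 100
R = √100 = 10  ⇒  r_B = 10 − 5 = 5

rB=5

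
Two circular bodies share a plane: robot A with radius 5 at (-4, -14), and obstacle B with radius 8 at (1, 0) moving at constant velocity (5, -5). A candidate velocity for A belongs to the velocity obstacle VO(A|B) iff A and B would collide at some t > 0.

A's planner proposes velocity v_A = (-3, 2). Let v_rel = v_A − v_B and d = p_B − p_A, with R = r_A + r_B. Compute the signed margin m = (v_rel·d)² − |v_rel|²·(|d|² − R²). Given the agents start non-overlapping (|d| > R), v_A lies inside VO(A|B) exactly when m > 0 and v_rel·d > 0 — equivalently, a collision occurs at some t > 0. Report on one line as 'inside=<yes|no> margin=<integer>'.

d = (5, 14),  |d|² = 221;  R = 5+8 = 13,  c = 221−13² = 52
v_rel = (-8, 7),  |v_rel|² = 113;  v_rel·d = (-8)·(5) + (7)·(14) = 58
113·t² − 116·t + 52 = 0  ⇒  m = 58² − 113·52 = -2512
m = -2512 < 0,  v_rel·d = 58 > 0  ⇒  outside

inside=no margin=-2512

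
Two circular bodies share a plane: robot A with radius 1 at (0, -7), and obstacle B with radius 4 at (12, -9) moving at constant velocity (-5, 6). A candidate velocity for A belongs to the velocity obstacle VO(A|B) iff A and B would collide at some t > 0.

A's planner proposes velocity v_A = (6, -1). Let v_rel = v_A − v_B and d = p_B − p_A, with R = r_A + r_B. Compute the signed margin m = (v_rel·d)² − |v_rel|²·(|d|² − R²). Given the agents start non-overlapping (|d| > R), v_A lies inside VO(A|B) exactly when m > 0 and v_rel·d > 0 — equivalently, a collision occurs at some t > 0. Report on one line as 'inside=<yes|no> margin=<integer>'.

d = (12, -2),  |d|² = 148;  R = 1+4 = 5,  c = 148−5² = 123
v_rel = (11, -7),  |v_rel|² = 170;  v_rel·d = (11)·(12) + (-7)·(-2) = 146
170·t² − 292·t + 123 = 0  ⇒  m = 146² − 170·123 = 406
m = 406 > 0,  v_rel·d = 146 > 0  ⇒  inside

inside=yes margin=406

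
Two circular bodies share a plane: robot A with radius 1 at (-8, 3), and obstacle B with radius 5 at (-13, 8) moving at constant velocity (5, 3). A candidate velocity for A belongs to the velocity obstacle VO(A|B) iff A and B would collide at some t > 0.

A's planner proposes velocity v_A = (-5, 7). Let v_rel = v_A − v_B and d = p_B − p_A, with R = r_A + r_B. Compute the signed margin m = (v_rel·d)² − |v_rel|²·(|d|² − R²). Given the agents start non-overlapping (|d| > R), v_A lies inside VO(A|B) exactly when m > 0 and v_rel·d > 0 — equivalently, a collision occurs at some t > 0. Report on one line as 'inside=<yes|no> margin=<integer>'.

d = (-5, 5),  |d|² = 50;  R = 1+5 = 6,  c = 50−6² = 14
v_rel = (-10, 4),  |v_rel|² = 116;  v_rel·d = (-10)·(-5) + (4)·(5) = 70
116·t² − 140·t + 14 = 0  ⇒  m = 70² − 116·14 = 3276
m = 3276 > 0,  v_rel·d = 70 > 0  ⇒  inside

inside=yes margin=3276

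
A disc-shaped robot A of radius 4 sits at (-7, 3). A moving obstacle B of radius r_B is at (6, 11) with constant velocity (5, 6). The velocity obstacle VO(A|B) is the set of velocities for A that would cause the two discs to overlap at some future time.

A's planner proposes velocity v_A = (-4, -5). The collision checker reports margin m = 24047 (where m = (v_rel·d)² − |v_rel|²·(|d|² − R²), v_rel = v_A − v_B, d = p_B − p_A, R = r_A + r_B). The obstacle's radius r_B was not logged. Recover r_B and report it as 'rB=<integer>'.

m = 24047
d = (13, 8);  v_rel = (-9, -11),  |v_rel|² = 202
v_rel×d = (-9)·(8) − (-11)·(13) = 71
since m = R²·202 − 71²:  R² = (5041 + 24047) / 202 = 144
R = √144 = 12  ⇒  r_B = 12 − 4 = 8

rB=8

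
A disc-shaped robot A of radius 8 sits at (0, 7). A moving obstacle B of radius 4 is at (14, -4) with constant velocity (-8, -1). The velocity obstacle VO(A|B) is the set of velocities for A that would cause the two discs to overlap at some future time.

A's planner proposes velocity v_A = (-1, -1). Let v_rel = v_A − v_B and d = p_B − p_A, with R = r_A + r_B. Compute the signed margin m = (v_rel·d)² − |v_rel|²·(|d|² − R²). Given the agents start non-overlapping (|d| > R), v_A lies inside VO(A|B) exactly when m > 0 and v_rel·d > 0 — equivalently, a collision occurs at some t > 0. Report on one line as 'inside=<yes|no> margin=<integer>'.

d = (14, -11),  |d|² = 317;  R = 8+4 = 12,  c = 317−12² = 173
v_rel = (7, 0),  |v_rel|² = 49;  v_rel·d = (7)·(14) + (0)·(-11) = 98
49·t² − 196·t + 173 = 0  ⇒  m = 98² − 49·173 = 1127
m = 1127 > 0,  v_rel·d = 98 > 0  ⇒  inside

inside=yes margin=1127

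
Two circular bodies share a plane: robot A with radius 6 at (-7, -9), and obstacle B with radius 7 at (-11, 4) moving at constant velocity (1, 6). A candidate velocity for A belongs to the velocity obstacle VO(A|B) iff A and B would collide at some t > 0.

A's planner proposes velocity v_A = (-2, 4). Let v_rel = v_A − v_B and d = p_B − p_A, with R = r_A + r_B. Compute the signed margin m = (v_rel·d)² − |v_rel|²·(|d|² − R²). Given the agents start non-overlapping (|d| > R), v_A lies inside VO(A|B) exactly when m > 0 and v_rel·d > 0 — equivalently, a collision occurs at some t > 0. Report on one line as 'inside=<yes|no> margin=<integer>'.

d = (-4, 13),  |d|² = 185;  R = 6+7 = 13,  c = 185−13² = 16
v_rel = (-3, -2),  |v_rel|² = 13;  v_rel·d = (-3)·(-4) + (-2)·(13) = -14
13·t² + 28·t + 16 = 0  ⇒  m = (-14)² − 13·16 = -12
m = -12 < 0,  v_rel·d = -14 < 0  ⇒  outside

inside=no margin=-12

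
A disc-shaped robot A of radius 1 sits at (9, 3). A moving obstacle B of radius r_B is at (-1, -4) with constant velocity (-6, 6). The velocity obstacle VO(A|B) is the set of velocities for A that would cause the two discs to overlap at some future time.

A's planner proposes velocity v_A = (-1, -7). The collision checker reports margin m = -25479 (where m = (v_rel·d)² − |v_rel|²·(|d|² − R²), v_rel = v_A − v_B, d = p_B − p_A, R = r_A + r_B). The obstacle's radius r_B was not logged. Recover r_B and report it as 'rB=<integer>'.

m = -25479
d = (-10, -7);  v_rel = (5, -13),  |v_rel|² = 194
v_rel×d = (5)·(-7) − (-13)·(-10) = -165
since m = R²·194 − (-165)²:  R² = (27225 + -25479) / 194 = 9
R = √9 = 3  ⇒  r_B = 3 − 1 = 2

rB=2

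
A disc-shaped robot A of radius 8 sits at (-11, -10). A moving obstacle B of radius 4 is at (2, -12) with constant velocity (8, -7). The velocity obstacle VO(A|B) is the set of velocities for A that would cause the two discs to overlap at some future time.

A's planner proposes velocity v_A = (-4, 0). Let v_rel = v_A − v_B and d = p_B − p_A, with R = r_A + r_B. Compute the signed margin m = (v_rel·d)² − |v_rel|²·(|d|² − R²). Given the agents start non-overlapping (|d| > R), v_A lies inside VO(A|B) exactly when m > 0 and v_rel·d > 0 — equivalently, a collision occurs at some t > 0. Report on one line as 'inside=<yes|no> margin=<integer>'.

d = (13, -2),  |d|² = 173;  R = 8+4 = 12,  c = 173−12² = 29
v_rel = (-12, 7),  |v_rel|² = 193;  v_rel·d = (-12)·(13) + (7)·(-2) = -170
193·t² + 340·t + 29 = 0  ⇒  m = (-170)² − 193·29 = 23303
m = 23303 > 0,  v_rel·d = -170 < 0  ⇒  outside

inside=no margin=23303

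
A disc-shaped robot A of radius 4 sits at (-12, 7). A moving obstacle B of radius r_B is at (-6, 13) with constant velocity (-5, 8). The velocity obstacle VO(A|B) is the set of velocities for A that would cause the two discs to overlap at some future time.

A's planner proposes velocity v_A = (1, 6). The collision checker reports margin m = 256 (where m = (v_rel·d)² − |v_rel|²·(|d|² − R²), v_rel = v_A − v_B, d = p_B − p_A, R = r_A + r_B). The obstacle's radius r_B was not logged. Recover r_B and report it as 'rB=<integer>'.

m = 256
d = (6, 6);  v_rel = (6, -2),  |v_rel|² = 40
v_rel×d = (6)·(6) − (-2)·(6) = 48
since m = R²·40 − 48²:  R² = (2304 + 256) / 40 = 64
R = √64 = 8  ⇒  r_B = 8 − 4 = 4

rB=4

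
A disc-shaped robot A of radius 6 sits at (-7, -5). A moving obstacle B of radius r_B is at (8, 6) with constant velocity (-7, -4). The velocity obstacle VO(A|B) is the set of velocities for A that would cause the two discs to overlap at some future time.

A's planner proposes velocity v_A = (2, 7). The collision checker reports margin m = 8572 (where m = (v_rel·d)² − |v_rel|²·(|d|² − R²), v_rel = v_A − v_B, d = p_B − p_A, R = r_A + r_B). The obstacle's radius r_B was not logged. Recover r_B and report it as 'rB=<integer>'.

m = 8572
d = (15, 11);  v_rel = (9, 11),  |v_rel|² = 202
v_rel×d = (9)·(11) − (11)·(15) = -66
since m = R²·202 − (-66)²:  R² = (4356 + 8572) / 202 = 64
R = √64 = 8  ⇒  r_B = 8 − 6 = 2

rB=2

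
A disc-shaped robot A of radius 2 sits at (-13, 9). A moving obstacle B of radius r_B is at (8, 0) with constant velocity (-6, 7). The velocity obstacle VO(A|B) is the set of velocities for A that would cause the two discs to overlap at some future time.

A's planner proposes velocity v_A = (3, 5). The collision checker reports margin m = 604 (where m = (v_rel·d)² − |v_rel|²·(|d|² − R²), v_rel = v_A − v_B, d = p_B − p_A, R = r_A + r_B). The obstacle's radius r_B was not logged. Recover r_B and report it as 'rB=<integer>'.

m = 604
d = (21, -9);  v_rel = (9, -2),  |v_rel|² = 85
v_rel×d = (9)·(-9) − (-2)·(21) = -39
since m = R²·85 − (-39)²:  R² = (1521 + 604) / 85 = 25
R = √25 = 5  ⇒  r_B = 5 − 2 = 3

rB=3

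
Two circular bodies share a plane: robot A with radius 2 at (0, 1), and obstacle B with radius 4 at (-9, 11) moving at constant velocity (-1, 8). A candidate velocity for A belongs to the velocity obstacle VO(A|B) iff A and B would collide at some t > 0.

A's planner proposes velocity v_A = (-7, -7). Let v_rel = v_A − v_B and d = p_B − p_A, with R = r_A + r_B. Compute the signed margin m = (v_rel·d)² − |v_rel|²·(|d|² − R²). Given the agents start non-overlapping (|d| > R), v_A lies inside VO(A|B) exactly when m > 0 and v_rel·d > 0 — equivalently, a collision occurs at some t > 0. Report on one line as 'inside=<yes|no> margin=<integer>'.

d = (-9, 10),  |d|² = 181;  R = 2+4 = 6,  c = 181−6² = 145
v_rel = (-6, -15),  |v_rel|² = 261;  v_rel·d = (-6)·(-9) + (-15)·(10) = -96
261·t² + 192·t + 145 = 0  ⇒  m = (-96)² − 261·145 = -28629
m = -28629 < 0,  v_rel·d = -96 < 0  ⇒  outside

inside=no margin=-28629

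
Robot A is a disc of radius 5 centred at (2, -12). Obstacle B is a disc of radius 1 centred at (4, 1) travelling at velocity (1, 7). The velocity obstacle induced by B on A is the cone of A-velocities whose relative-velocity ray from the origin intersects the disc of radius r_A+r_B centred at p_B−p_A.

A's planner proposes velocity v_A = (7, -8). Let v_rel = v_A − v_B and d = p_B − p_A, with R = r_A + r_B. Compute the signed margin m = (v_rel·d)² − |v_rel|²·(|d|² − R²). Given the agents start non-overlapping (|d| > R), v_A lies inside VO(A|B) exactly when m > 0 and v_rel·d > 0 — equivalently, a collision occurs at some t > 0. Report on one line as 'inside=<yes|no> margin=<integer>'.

d = (2, 13),  |d|² = 173;  R = 5+1 = 6,  c = 173−6² = 137
v_rel = (6, -15),  |v_rel|² = 261;  v_rel·d = (6)·(2) + (-15)·(13) = -183
261·t² + 366·t + 137 = 0  ⇒  m = (-183)² − 261·137 = -2268
m = -2268 < 0,  v_rel·d = -183 < 0  ⇒  outside

inside=no margin=-2268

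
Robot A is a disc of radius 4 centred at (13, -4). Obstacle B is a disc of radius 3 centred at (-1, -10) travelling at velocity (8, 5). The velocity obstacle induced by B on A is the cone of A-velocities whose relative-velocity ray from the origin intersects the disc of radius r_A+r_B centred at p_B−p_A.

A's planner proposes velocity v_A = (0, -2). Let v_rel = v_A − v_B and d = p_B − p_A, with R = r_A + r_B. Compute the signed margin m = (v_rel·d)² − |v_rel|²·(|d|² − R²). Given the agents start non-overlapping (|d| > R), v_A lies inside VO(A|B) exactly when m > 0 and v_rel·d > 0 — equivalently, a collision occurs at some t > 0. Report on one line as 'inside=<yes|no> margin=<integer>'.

d = (-14, -6),  |d|² = 232;  R = 4+3 = 7,  c = 232−7² = 183
v_rel = (-8, -7),  |v_rel|² = 113;  v_rel·d = (-8)·(-14) + (-7)·(-6) = 154
113·t² − 308·t + 183 = 0  ⇒  m = 154² − 113·183 = 3037
m = 3037 > 0,  v_rel·d = 154 > 0  ⇒  inside

inside=yes margin=3037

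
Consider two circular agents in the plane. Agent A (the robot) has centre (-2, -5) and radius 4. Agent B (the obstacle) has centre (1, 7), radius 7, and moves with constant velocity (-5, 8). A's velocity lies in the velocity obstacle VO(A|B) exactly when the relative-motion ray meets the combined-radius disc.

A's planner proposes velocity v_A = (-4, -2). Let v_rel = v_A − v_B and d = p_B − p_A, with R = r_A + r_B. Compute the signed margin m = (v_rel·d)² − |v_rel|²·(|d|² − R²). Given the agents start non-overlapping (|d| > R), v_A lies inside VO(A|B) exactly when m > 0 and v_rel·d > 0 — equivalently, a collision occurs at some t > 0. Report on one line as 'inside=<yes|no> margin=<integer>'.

d = (3, 12),  |d|² = 153;  R = 4+7 = 11,  c = 153−11² = 32
v_rel = (1, -10),  |v_rel|² = 101;  v_rel·d = (1)·(3) + (-10)·(12) = -117
101·t² + 234·t + 32 = 0  ⇒  m = (-117)² − 101·32 = 10457
m = 10457 > 0,  v_rel·d = -117 < 0  ⇒  outside

inside=no margin=10457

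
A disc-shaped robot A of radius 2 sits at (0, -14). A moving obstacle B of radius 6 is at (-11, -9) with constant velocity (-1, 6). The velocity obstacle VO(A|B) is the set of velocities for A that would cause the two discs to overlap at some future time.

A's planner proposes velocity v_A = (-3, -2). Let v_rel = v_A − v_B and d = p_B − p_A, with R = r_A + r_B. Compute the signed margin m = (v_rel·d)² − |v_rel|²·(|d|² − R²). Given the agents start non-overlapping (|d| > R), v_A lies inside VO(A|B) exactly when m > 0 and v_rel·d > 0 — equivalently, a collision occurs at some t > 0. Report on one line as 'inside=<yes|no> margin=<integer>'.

d = (-11, 5),  |d|² = 146;  R = 2+6 = 8,  c = 146−8² = 82
v_rel = (-2, -8),  |v_rel|² = 68;  v_rel·d = (-2)·(-11) + (-8)·(5) = -18
68·t² + 36·t + 82 = 0  ⇒  m = (-18)² − 68·82 = -5252
m = -5252 < 0,  v_rel·d = -18 < 0  ⇒  outside

inside=no margin=-5252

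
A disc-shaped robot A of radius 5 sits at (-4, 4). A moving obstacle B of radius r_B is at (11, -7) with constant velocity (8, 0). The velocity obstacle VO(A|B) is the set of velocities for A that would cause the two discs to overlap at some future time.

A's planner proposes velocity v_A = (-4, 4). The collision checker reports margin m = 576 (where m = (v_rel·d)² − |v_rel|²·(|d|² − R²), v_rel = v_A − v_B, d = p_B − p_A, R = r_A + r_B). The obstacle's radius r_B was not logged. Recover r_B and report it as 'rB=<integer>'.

m = 576
d = (15, -11);  v_rel = (-12, 4),  |v_rel|² = 160
v_rel×d = (-12)·(-11) − (4)·(15) = 72
since m = R²·160 − 72²:  R² = (5184 + 576) / 160 = 36
R = √36 = 6  ⇒  r_B = 6 − 5 = 1

rB=1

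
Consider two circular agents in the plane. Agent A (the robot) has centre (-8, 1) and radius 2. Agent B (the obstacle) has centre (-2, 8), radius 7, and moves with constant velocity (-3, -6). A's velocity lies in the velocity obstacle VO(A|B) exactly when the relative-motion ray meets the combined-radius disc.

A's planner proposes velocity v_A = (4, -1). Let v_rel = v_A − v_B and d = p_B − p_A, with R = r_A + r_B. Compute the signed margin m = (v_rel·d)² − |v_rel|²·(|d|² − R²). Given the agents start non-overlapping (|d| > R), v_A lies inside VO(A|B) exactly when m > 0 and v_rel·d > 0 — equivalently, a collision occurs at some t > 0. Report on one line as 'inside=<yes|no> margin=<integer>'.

d = (6, 7),  |d|² = 85;  R = 2+7 = 9,  c = 85−9² = 4
v_rel = (7, 5),  |v_rel|² = 74;  v_rel·d = (7)·(6) + (5)·(7) = 77
74·t² − 154·t + 4 = 0  ⇒  m = 77² − 74·4 = 5633
m = 5633 > 0,  v_rel·d = 77 > 0  ⇒  inside

inside=yes margin=5633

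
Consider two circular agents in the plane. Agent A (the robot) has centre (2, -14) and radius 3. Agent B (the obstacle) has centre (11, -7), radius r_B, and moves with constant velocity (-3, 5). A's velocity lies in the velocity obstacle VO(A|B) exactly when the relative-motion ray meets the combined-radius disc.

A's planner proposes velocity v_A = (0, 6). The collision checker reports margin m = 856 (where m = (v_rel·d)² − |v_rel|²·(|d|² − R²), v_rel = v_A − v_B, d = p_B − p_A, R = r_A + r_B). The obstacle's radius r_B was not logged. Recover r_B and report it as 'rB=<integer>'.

m = 856
d = (9, 7);  v_rel = (3, 1),  |v_rel|² = 10
v_rel×d = (3)·(7) − (1)·(9) = 12
since m = R²·10 − 12²:  R² = (144 + 856) / 10 = 100
R = √100 = 10  ⇒  r_B = 10 − 3 = 7

rB=7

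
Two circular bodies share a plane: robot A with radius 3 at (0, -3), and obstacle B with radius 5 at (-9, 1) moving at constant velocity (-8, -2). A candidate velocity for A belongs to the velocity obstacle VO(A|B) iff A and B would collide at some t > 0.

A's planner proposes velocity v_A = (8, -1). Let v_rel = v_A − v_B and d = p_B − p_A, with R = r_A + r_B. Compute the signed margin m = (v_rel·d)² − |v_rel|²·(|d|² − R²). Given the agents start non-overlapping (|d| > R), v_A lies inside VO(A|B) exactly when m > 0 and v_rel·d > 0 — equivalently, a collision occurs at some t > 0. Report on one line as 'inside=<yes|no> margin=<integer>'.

d = (-9, 4),  |d|² = 97;  R = 3+5 = 8,  c = 97−8² = 33
v_rel = (16, 1),  |v_rel|² = 257;  v_rel·d = (16)·(-9) + (1)·(4) = -140
257·t² + 280·t + 33 = 0  ⇒  m = (-140)² − 257·33 = 11119
m = 11119 > 0,  v_rel·d = -140 < 0  ⇒  outside

inside=no margin=11119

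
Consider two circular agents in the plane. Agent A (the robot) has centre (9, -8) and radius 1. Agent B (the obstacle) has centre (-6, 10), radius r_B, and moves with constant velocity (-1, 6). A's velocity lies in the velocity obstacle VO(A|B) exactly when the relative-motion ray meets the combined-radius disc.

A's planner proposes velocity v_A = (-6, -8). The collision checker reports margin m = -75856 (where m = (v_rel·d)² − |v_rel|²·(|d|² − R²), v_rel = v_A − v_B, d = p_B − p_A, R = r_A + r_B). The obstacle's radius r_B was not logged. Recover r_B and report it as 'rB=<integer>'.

m = -75856
d = (-15, 18);  v_rel = (-5, -14),  |v_rel|² = 221
v_rel×d = (-5)·(18) − (-14)·(-15) = -300
since m = R²·221 − (-300)²:  R² = (90000 + -75856) / 221 = 64
R = √64 = 8  ⇒  r_B = 8 − 1 = 7

rB=7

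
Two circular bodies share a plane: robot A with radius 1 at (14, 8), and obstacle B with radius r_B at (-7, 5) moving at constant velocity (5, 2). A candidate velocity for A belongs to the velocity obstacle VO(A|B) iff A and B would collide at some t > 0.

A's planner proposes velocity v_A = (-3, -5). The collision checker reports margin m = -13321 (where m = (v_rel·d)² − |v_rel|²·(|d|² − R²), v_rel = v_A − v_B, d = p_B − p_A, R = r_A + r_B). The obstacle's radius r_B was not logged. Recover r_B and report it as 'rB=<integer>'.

m = -13321
d = (-21, -3);  v_rel = (-8, -7),  |v_rel|² = 113
v_rel×d = (-8)·(-3) − (-7)·(-21) = -123
since m = R²·113 − (-123)²:  R² = (15129 + -13321) / 113 = 16
R = √16 = 4  ⇒  r_B = 4 − 1 = 3

rB=3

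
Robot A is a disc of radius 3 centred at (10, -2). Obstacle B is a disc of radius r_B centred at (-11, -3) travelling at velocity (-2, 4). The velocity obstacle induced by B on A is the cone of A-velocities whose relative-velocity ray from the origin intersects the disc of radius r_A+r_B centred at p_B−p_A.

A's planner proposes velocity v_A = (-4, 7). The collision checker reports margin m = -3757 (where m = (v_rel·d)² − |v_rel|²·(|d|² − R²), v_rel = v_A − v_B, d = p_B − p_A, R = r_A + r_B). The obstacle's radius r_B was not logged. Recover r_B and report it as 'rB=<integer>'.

m = -3757
d = (-21, -1);  v_rel = (-2, 3),  |v_rel|² = 13
v_rel×d = (-2)·(-1) − (3)·(-21) = 65
since m = R²·13 − 65²:  R² = (4225 + -3757) / 13 = 36
R = √36 = 6  ⇒  r_B = 6 − 3 = 3

rB=3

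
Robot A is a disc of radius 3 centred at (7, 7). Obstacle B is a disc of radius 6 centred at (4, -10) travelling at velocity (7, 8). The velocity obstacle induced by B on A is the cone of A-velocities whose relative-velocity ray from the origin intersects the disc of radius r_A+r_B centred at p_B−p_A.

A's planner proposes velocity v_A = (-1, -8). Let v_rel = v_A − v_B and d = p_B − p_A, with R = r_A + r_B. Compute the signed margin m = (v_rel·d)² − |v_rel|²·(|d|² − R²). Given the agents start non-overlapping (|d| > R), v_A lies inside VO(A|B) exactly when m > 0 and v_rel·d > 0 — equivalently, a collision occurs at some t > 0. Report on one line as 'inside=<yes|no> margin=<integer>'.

d = (-3, -17),  |d|² = 298;  R = 3+6 = 9,  c = 298−9² = 217
v_rel = (-8, -16),  |v_rel|² = 320;  v_rel·d = (-8)·(-3) + (-16)·(-17) = 296
320·t² − 592·t + 217 = 0  ⇒  m = 296² − 320·217 = 18176
m = 18176 > 0,  v_rel·d = 296 > 0  ⇒  inside

inside=yes margin=18176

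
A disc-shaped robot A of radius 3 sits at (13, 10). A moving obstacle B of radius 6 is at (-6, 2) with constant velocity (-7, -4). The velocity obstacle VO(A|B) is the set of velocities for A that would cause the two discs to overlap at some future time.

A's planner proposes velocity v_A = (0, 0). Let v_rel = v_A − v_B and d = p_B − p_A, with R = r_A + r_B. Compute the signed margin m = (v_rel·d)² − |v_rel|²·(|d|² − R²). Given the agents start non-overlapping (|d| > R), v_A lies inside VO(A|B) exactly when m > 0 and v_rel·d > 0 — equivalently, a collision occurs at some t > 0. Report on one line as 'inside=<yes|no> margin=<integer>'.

d = (-19, -8),  |d|² = 425;  R = 3+6 = 9,  c = 425−9² = 344
v_rel = (7, 4),  |v_rel|² = 65;  v_rel·d = (7)·(-19) + (4)·(-8) = -165
65·t² + 330·t + 344 = 0  ⇒  m = (-165)² − 65·344 = 4865
m = 4865 > 0,  v_rel·d = -165 < 0  ⇒  outside

inside=no margin=4865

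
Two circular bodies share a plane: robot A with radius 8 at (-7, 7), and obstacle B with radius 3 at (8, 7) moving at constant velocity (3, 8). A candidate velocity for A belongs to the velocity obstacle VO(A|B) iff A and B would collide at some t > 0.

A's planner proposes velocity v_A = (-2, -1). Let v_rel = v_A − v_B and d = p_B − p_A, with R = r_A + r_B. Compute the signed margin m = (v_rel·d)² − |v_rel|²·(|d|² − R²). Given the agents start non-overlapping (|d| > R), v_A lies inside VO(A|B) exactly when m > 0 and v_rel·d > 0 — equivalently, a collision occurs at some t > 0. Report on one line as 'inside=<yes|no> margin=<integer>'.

d = (15, 0),  |d|² = 225;  R = 8+3 = 11,  c = 225−11² = 104
v_rel = (-5, -9),  |v_rel|² = 106;  v_rel·d = (-5)·(15) + (-9)·(0) = -75
106·t² + 150·t + 104 = 0  ⇒  m = (-75)² − 106·104 = -5399
m = -5399 < 0,  v_rel·d = -75 < 0  ⇒  outside

inside=no margin=-5399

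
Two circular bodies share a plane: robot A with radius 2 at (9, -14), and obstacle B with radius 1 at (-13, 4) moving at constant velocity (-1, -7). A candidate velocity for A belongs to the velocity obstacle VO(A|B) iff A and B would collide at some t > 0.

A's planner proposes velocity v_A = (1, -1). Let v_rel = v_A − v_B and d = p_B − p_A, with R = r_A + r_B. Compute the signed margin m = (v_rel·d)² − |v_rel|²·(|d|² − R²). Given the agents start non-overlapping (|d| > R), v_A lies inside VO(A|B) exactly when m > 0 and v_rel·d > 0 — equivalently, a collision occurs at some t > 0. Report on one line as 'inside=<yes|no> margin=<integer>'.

d = (-22, 18),  |d|² = 808;  R = 2+1 = 3,  c = 808−3² = 799
v_rel = (2, 6),  |v_rel|² = 40;  v_rel·d = (2)·(-22) + (6)·(18) = 64
40·t² − 128·t + 799 = 0  ⇒  m = 64² − 40·799 = -27864
m = -27864 < 0,  v_rel·d = 64 > 0  ⇒  outside

inside=no margin=-27864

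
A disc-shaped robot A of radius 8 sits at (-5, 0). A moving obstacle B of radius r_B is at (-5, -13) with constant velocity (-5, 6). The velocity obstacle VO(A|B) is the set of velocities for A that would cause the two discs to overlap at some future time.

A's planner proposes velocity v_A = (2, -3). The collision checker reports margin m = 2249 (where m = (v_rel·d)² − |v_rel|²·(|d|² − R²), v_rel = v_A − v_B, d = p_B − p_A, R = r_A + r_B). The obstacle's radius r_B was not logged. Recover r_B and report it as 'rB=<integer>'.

m = 2249
d = (0, -13);  v_rel = (7, -9),  |v_rel|² = 130
v_rel×d = (7)·(-13) − (-9)·(0) = -91
since m = R²·130 − (-91)²:  R² = (8281 + 2249) / 130 = 81
R = √81 = 9  ⇒  r_B = 9 − 8 = 1

rB=1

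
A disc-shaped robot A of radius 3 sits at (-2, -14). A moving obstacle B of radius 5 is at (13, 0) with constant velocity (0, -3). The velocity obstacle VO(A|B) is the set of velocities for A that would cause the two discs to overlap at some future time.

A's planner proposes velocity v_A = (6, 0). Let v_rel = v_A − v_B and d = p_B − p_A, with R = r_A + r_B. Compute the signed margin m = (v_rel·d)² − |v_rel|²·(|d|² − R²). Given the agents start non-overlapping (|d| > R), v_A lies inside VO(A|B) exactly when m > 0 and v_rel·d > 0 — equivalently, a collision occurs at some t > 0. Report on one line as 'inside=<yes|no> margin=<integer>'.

d = (15, 14),  |d|² = 421;  R = 3+5 = 8,  c = 421−8² = 357
v_rel = (6, 3),  |v_rel|² = 45;  v_rel·d = (6)·(15) + (3)·(14) = 132
45·t² − 264·t + 357 = 0  ⇒  m = 132² − 45·357 = 1359
m = 1359 > 0,  v_rel·d = 132 > 0  ⇒  inside

inside=yes margin=1359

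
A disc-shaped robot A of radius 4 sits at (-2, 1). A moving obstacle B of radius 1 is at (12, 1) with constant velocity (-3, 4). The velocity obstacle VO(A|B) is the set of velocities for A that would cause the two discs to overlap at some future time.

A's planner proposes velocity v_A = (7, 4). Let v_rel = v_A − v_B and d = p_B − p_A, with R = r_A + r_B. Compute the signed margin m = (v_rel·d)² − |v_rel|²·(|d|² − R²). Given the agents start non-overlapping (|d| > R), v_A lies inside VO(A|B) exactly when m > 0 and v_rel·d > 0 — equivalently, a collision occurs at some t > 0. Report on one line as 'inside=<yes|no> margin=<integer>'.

d = (14, 0),  |d|² = 196;  R = 4+1 = 5,  c = 196−5² = 171
v_rel = (10, 0),  |v_rel|² = 100;  v_rel·d = (10)·(14) + (0)·(0) = 140
100·t² − 280·t + 171 = 0  ⇒  m = 140² − 100·171 = 2500
m = 2500 > 0,  v_rel·d = 140 > 0  ⇒  inside

inside=yes margin=2500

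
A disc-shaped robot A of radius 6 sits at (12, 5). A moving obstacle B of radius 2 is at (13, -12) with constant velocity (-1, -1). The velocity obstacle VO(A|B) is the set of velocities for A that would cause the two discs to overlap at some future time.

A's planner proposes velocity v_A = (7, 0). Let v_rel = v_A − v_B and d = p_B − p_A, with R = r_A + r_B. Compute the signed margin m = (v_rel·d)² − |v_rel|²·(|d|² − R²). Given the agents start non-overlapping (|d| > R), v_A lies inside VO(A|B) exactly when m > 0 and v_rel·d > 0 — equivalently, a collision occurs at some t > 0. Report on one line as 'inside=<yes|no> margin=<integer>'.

d = (1, -17),  |d|² = 290;  R = 6+2 = 8,  c = 290−8² = 226
v_rel = (8, 1),  |v_rel|² = 65;  v_rel·d = (8)·(1) + (1)·(-17) = -9
65·t² + 18·t + 226 = 0  ⇒  m = (-9)² − 65·226 = -14609
m = -14609 < 0,  v_rel·d = -9 < 0  ⇒  outside

inside=no margin=-14609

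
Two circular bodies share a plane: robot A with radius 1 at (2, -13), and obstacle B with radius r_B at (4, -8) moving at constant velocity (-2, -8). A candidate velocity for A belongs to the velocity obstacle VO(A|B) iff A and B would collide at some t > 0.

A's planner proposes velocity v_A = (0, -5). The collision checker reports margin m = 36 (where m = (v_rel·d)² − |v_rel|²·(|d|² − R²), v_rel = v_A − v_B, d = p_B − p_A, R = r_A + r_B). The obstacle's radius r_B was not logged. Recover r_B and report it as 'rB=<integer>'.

m = 36
d = (2, 5);  v_rel = (2, 3),  |v_rel|² = 13
v_rel×d = (2)·(5) − (3)·(2) = 4
since m = R²·13 − 4²:  R² = (16 + 36) / 13 = 4
R = √4 = 2  ⇒  r_B = 2 − 1 = 1

rB=1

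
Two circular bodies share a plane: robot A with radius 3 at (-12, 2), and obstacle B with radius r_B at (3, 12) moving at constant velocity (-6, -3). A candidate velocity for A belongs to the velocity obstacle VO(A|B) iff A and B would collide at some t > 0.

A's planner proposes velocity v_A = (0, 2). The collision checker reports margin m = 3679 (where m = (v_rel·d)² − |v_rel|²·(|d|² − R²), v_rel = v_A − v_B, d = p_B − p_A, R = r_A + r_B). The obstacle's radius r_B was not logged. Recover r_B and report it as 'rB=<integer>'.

m = 3679
d = (15, 10);  v_rel = (6, 5),  |v_rel|² = 61
v_rel×d = (6)·(10) − (5)·(15) = -15
since m = R²·61 − (-15)²:  R² = (225 + 3679) / 61 = 64
R = √64 = 8  ⇒  r_B = 8 − 3 = 5

rB=5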